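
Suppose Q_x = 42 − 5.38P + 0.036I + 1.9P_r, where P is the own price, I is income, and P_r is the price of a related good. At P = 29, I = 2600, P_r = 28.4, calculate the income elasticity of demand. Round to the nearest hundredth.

Evaluating quantity at (P, I, P_r) gives Q_x = 42 − 5.38(29) + 0.036(2600) + 1.9(28.4) = 42 − 156.02 + 93.6 + 53.96 = 33.54.
∂Q_x/∂I = +0.036, so E_I = 0.036·(2600/33.54) ≈ 2.79.
E_I > 1: normal good (luxury).

2.79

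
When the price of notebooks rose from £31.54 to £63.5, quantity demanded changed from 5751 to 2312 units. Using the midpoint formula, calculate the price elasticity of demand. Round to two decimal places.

%ΔQ = (2312 − 5751)/[(5751 + 2312)/2] = -3439/4031.5 ≈ -0.8530.
%Δp = (63.5 − 31.54)/[(31.54 + 63.5)/2] = 31.96/47.52 ≈ 0.6726.
Arc elasticity E = %ΔQ/%Δp ≈ -0.8530/0.6726 ≈ -1.27.
|E| > 1: demand is elastic over this range.

-1.27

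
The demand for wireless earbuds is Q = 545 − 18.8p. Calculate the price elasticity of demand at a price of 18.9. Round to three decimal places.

-1.873

At p = 18.9, Q = 189.68.
dQ/dp = −18.8.
Point elasticity E = (dQ/dp)·(p/Q) = -18.8 × 18.9/189.68 ≈ -1.873.
|E| > 1, so demand is elastic at this price.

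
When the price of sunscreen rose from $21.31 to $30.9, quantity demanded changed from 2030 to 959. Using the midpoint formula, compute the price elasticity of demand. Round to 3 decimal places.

%Δq = (959 − 2030)/[(2030 + 959)/2] = -1071/1494.5 ≈ -0.7166.
%ΔP = (30.9 − 21.31)/[(21.31 + 30.9)/2] = 9.59/26.105 ≈ 0.3674.
Arc elasticity E = %Δq/%ΔP ≈ -0.7166/0.3674 ≈ -1.951.
|E| > 1: demand is elastic over this range.

-1.951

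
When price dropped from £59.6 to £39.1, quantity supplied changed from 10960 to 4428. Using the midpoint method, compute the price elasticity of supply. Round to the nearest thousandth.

%Δq = (4428 − 10960)/[(10960 + 4428)/2] = -6532/7694 ≈ -0.8490.
%Δp = (39.1 − 59.6)/[(59.6 + 39.1)/2] = -20.5/49.35 ≈ -0.4154.
Arc elasticity E = %Δq/%Δp ≈ -0.8490/-0.4154 ≈ 2.044.
|E| > 1: supply is elastic over this range.

2.044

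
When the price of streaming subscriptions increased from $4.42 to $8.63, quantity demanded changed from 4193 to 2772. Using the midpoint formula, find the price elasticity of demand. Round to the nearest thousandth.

%Δq = (2772 − 4193)/[(4193 + 2772)/2] = -1421/3482.5 ≈ -0.4080.
%ΔP = (8.63 − 4.42)/[(4.42 + 8.63)/2] = 4.21/6.525 ≈ 0.6452.
Arc elasticity E = %Δq/%ΔP ≈ -0.4080/0.6452 ≈ -0.632.
|E| < 1: demand is inelastic over this range.

-0.632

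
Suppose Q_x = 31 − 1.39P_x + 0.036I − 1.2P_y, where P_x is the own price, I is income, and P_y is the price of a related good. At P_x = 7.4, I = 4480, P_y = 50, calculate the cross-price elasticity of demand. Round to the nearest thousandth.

Substituting, Q_x = 31 − 1.39(7.4) + 0.036(4480) − 1.2(50) = 31 − 10.286 + 161.28 − 60 = 121.994.
∂Q_x/∂P_y = −1.2, so E_xy = -1.2·(50/121.994) ≈ -0.492.
E_xy < 0: the goods are complements.

-0.492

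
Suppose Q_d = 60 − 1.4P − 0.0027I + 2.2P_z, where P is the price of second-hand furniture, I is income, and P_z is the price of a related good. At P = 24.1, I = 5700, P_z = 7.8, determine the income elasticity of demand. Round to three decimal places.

At the given point, Q_d = 60 − 1.4(24.1) − 0.0027(5700) + 2.2(7.8) = 60 − 33.74 − 15.39 + 17.16 = 28.03.
∂Q_d/∂I = −0.0027, so E_I = -0.0027·(5700/28.03) ≈ -0.549.
E_I < 0: inferior good.

-0.549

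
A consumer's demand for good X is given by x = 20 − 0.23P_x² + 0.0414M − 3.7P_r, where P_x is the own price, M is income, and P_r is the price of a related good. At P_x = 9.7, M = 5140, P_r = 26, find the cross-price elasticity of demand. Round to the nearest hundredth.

-0.84

Evaluating quantity at (P_x, M, P_r) gives x = 20 − 0.23(9.7)² + 0.0414(5140) − 3.7(26) = 20 − 21.6407 + 212.796 − 96.2 = 114.9553.
∂x/∂P_r = −3.7, so E_xy = -3.7·(26/114.9553) ≈ -0.84.
E_xy < 0: the goods are complements.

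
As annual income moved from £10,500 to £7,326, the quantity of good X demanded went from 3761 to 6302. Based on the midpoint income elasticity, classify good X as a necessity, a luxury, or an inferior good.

inferior

%ΔQ = (6302 − 3761)/[(3761+6302)/2] = 2541/5031.5 ≈ 0.5050.
%ΔY = (7,326 − 10,500)/[(10,500+7,326)/2] = -3174/8913 ≈ -0.3561.
E_I = %ΔQ/%ΔY ≈ -1.418.
E_I < 0: inferior good.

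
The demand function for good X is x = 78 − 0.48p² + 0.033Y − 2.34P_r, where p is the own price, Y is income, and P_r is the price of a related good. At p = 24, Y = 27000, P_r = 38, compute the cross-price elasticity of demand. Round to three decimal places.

-0.147

First evaluate x: 78 − 0.48(24)² + 0.033(27000) − 2.34(38) = 78 − 276.48 + 891 − 88.92 = 603.6.
∂x/∂P_r = −2.34, so E_xy = -2.34·(38/603.6) ≈ -0.147.
E_xy < 0: the goods are complements.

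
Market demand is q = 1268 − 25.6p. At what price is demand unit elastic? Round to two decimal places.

For linear demand q = a − bp, E = −bp/(a − bp). |E| = 1 ⇒ bp = a − bp ⇒ p = a/(2b).
p = 1268/(2·25.6) ≈ 24.77.

24.77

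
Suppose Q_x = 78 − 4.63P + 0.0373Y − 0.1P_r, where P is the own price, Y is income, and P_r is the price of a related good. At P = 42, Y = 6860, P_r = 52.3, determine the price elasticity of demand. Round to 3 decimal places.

Q_x = 78 − 4.63(42) + 0.0373(6860) − 0.1(52.3) = 78 − 194.46 + 255.878 − 5.23 = 134.188.
∂Q_x/∂P = −4.63, so E_p = (−4.63)·(42/134.188) ≈ -1.449.
|E_p| > 1: demand is elastic.

-1.449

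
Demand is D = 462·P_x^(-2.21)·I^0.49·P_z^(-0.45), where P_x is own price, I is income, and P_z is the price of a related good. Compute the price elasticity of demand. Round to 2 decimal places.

For a Cobb–Douglas (constant-elasticity) form D = A·P_x^α·…, the elasticity with respect to P_x equals the exponent α at every point.
Here the exponent on P_x is -2.21, so the price elasticity of demand is -2.21.

-2.21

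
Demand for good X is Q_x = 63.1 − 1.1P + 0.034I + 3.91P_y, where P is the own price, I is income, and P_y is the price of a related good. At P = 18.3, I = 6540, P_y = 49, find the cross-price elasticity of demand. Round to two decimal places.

Evaluating quantity at (P, I, P_y) gives Q_x = 63.1 − 1.1(18.3) + 0.034(6540) + 3.91(49) = 63.1 − 20.13 + 222.36 + 191.59 = 456.92.
∂Q_x/∂P_y = +3.91, so E_xy = 3.91·(49/456.92) ≈ 0.42.
E_xy > 0: the goods are substitutes.

0.42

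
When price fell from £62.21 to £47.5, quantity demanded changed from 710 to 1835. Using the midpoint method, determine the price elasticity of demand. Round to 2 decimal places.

-3.30

%ΔQ = (1835 − 710)/[(710 + 1835)/2] = 1125/1272.5 ≈ 0.8841.
%Δp = (47.5 − 62.21)/[(62.21 + 47.5)/2] = -14.71/54.855 ≈ -0.2682.
Arc elasticity E = %ΔQ/%Δp ≈ 0.8841/-0.2682 ≈ -3.30.
|E| > 1: demand is elastic over this range.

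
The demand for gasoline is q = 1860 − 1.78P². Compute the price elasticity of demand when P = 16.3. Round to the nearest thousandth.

-0.682

At P = 16.3, q = 1387.0718.
dq/dP = −2·1.78·P = −58.028.
Point elasticity E = (dq/dP)·(P/q) = -58.028 × 16.3/1387.0718 ≈ -0.682.
|E| < 1, so demand is inelastic at this price.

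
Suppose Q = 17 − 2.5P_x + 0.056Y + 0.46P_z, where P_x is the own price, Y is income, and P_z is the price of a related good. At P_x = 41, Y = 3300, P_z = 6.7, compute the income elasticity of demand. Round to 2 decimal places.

1.81

Evaluating quantity at (P_x, Y, P_z) gives Q = 17 − 2.5(41) + 0.056(3300) + 0.46(6.7) = 17 − 102.5 + 184.8 + 3.082 = 102.382.
∂Q/∂Y = +0.056, so E_I = 0.056·(3300/102.382) ≈ 1.81.
E_I > 1: normal good (luxury).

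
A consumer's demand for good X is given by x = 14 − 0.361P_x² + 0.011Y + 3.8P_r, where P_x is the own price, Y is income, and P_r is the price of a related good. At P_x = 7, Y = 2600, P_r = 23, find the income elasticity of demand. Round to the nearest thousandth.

First evaluate x: 14 − 0.361(7)² + 0.011(2600) + 3.8(23) = 14 − 17.689 + 28.6 + 87.4 = 112.311.
∂x/∂Y = +0.011, so E_I = 0.011·(2600/112.311) ≈ 0.255.
E_I ∈ (0,1): normal good (necessity).

0.255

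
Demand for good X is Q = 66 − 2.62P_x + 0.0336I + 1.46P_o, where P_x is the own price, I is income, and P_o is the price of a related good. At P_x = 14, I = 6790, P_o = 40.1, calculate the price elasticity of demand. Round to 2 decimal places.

-0.12

Substituting, Q = 66 − 2.62(14) + 0.0336(6790) + 1.46(40.1) = 66 − 36.68 + 228.144 + 58.546 = 316.01.
∂Q/∂P_x = −2.62, so E_p = (−2.62)·(14/316.01) ≈ -0.12.
|E_p| < 1: demand is inelastic.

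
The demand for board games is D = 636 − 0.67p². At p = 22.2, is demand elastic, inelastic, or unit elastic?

At p = 22.2, D = 305.7972.
dD/dp = −2·0.67·p = −29.748.
Point elasticity E = (dD/dp)·(p/D) = -29.748 × 22.2/305.7972 ≈ -2.160.
|E| ≈ 2.160 > 1, so demand is elastic.

elastic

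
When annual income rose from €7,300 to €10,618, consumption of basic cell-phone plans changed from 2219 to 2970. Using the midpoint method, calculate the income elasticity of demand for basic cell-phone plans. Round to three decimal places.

%ΔQ = (2970 − 2219)/[(2219+2970)/2] = 751/2594.5 ≈ 0.2895.
%ΔI = (10,618 − 7,300)/[(7,300+10,618)/2] = 3318/8959 ≈ 0.3704.
E_I = %ΔQ/%ΔI ≈ 0.782.
E_I ∈ (0,1): normal good (necessity).

0.782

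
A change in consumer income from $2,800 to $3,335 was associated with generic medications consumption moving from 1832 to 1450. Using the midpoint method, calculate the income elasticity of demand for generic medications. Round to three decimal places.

%ΔQ = (1450 − 1832)/[(1832+1450)/2] = -382/1641 ≈ -0.2328.
%ΔI = (3,335 − 2,800)/[(2,800+3,335)/2] = 535/3067.5 ≈ 0.1744.
E_I = %ΔQ/%ΔI ≈ -1.335.
E_I < 0: inferior good.

-1.335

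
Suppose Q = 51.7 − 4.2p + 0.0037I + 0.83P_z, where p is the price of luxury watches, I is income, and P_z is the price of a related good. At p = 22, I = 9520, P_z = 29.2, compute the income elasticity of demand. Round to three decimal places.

1.878

First evaluate Q: 51.7 − 4.2(22) + 0.0037(9520) + 0.83(29.2) = 51.7 − 92.4 + 35.224 + 24.236 = 18.76.
∂Q/∂I = +0.0037, so E_I = 0.0037·(9520/18.76) ≈ 1.878.
E_I > 1: normal good (luxury).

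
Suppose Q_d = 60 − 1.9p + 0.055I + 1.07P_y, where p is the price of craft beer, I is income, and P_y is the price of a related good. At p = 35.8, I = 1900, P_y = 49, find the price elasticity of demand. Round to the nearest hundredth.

Evaluating quantity at (p, I, P_y) gives Q_d = 60 − 1.9(35.8) + 0.055(1900) + 1.07(49) = 60 − 68.02 + 104.5 + 52.43 = 148.91.
∂Q_d/∂p = −1.9, so E_p = (−1.9)·(35.8/148.91) ≈ -0.46.
|E_p| < 1: demand is inelastic.

-0.46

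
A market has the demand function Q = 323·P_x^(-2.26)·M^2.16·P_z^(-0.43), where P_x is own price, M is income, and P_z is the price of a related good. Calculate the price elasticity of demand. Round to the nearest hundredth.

-2.26

For a Cobb–Douglas (constant-elasticity) form Q = A·P_x^α·…, the elasticity with respect to P_x equals the exponent α at every point.
Here the exponent on P_x is -2.26, so the price elasticity of demand is -2.26.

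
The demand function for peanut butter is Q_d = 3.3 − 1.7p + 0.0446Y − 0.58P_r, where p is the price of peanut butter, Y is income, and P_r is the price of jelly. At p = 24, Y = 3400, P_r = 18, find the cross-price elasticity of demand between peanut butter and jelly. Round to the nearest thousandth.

Substituting, Q_d = 3.3 − 1.7(24) + 0.0446(3400) − 0.58(18) = 3.3 − 40.8 + 151.64 − 10.44 = 103.7.
∂Q_d/∂P_r = −0.58, so E_xy = -0.58·(18/103.7) ≈ -0.101.
E_xy < 0: the goods are complements.

-0.101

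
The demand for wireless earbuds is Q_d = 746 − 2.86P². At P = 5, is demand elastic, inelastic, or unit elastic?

inelastic

At P = 5, Q_d = 674.5.
dQ_d/dP = −2·2.86·P = −28.6.
Point elasticity E = (dQ_d/dP)·(P/Q_d) = -28.6 × 5/674.5 ≈ -0.212.
|E| ≈ 0.212 < 1, so demand is inelastic.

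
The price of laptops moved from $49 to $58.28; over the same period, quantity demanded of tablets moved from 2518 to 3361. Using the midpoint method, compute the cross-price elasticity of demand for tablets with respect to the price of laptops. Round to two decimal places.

%ΔQ_x = (3361 − 2518)/[(2518+3361)/2] = 843/2939.5 ≈ 0.2868.
%ΔP_y = (58.28 − 49)/[(49+58.28)/2] ≈ 0.1730.
E_xy = 0.2868/0.1730 ≈ 1.66.
E_xy > 0, so tablets and laptops are substitutes.

1.66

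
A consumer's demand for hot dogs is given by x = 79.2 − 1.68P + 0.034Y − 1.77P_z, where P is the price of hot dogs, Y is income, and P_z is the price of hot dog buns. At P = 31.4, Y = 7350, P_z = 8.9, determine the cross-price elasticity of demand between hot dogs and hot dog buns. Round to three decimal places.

-0.060

Evaluating quantity at (P, Y, P_z) gives x = 79.2 − 1.68(31.4) + 0.034(7350) − 1.77(8.9) = 79.2 − 52.752 + 249.9 − 15.753 = 260.595.
∂x/∂P_z = −1.77, so E_xy = -1.77·(8.9/260.595) ≈ -0.060.
E_xy < 0: the goods are complements.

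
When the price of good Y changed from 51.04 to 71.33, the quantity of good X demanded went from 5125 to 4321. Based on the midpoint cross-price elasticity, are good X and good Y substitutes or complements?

%ΔQ_x = (4321 − 5125)/[(5125+4321)/2] = -804/4723 ≈ -0.1702.
%ΔP_y = (71.33 − 51.04)/[(51.04+71.33)/2] ≈ 0.3316.
E_xy = -0.1702/0.3316 ≈ -0.513.
E_xy < 0, so the goods are complements.

complements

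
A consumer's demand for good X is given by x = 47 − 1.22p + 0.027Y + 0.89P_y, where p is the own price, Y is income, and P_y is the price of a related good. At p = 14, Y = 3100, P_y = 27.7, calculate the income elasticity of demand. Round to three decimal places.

0.605

x = 47 − 1.22(14) + 0.027(3100) + 0.89(27.7) = 47 − 17.08 + 83.7 + 24.653 = 138.273.
∂x/∂Y = +0.027, so E_I = 0.027·(3100/138.273) ≈ 0.605.
E_I ∈ (0,1): normal good (necessity).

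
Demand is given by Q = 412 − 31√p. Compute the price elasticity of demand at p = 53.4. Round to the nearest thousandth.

-0.611

At p = 53.4, Q = 185.4666.
dQ/dp = −31/(2√p) = −31/(2·7.3075).
Point elasticity E = (dQ/dp)·(p/Q) = -2.1211 × 53.4/185.4666 ≈ -0.611.
|E| < 1, so demand is inelastic at this price.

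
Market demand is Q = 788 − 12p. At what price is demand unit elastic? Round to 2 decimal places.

32.83

For linear demand Q = a − bp, E = −bp/(a − bp). |E| = 1 ⇒ bp = a − bp ⇒ p = a/(2b).
p = 788/(2·12) ≈ 32.83.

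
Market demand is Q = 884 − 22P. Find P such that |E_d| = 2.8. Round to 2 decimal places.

Set −bP/(a − bP) = −2.8 ⇒ bP = 2.8(a − bP) ⇒ bP(1+2.8) = 2.8·a.
P = 2.8·884/(22·3.8) ≈ 29.61.

29.61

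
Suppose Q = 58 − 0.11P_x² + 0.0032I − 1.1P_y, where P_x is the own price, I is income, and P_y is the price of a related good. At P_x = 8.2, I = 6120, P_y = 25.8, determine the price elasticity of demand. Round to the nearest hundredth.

-0.35

Substituting, Q = 58 − 0.11(8.2)² + 0.0032(6120) − 1.1(25.8) = 58 − 7.3964 + 19.584 − 28.38 = 41.8076.
∂Q/∂P_x = −2·0.11·P_x = -1.804, so E_p = -1.804·(8.2/41.8076) ≈ -0.35.
|E_p| < 1: demand is inelastic.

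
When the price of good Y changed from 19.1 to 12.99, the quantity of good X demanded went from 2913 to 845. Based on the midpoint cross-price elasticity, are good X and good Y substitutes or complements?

%ΔQ_x = (845 − 2913)/[(2913+845)/2] = -2068/1879 ≈ -1.1006.
%ΔP_y = (12.99 − 19.1)/[(19.1+12.99)/2] ≈ -0.3808.
E_xy = -1.1006/-0.3808 ≈ 2.890.
E_xy > 0, so the goods are substitutes.

substitutes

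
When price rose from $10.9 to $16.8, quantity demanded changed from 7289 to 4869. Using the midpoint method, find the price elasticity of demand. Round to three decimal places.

-0.935

%Δq = (4869 − 7289)/[(7289 + 4869)/2] = -2420/6079 ≈ -0.3981.
%ΔP = (16.8 − 10.9)/[(10.9 + 16.8)/2] = 5.9/13.85 ≈ 0.4260.
Arc elasticity E = %Δq/%ΔP ≈ -0.3981/0.4260 ≈ -0.935.
|E| < 1: demand is inelastic over this range.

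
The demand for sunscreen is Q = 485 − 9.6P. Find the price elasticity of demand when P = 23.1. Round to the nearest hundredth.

-0.84

At P = 23.1, Q = 263.24.
dQ/dP = −9.6.
Point elasticity E = (dQ/dP)·(P/Q) = -9.6 × 23.1/263.24 ≈ -0.84.
|E| < 1, so demand is inelastic at this price.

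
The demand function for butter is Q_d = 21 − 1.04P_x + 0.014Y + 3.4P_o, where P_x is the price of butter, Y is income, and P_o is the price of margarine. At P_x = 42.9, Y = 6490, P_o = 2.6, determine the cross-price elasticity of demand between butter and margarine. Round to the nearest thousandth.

0.116

Substituting, Q_d = 21 − 1.04(42.9) + 0.014(6490) + 3.4(2.6) = 21 − 44.616 + 90.86 + 8.84 = 76.084.
∂Q_d/∂P_o = +3.4, so E_xy = 3.4·(2.6/76.084) ≈ 0.116.
E_xy > 0: the goods are substitutes.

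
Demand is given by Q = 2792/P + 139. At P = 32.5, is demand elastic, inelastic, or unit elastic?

inelastic

At P = 32.5, Q = 224.9077.
dQ/dP = −2792/P² = −2.6433.
Point elasticity E = (dQ/dP)·(P/Q) = -2.6433 × 32.5/224.9077 ≈ -0.382.
|E| ≈ 0.382 < 1, so demand is inelastic.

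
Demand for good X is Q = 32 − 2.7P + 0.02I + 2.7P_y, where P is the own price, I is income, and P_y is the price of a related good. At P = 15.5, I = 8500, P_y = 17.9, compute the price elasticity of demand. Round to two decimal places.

Q = 32 − 2.7(15.5) + 0.02(8500) + 2.7(17.9) = 32 − 41.85 + 170 + 48.33 = 208.48.
∂Q/∂P = −2.7, so E_p = (−2.7)·(15.5/208.48) ≈ -0.20.
|E_p| < 1: demand is inelastic.

-0.20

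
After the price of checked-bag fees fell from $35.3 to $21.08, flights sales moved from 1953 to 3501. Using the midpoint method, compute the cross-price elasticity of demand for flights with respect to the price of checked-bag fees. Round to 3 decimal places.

%ΔQ_x = (3501 − 1953)/[(1953+3501)/2] = 1548/2727 ≈ 0.5677.
%ΔP_y = (21.08 − 35.3)/[(35.3+21.08)/2] ≈ -0.5044.
E_xy = 0.5677/-0.5044 ≈ -1.125.
E_xy < 0, so flights and checked-bag fees are complements.

-1.125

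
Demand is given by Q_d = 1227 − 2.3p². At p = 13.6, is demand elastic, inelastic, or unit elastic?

elastic

At p = 13.6, Q_d = 801.592.
dQ_d/dp = −2·2.3·p = −62.56.
Point elasticity E = (dQ_d/dp)·(p/Q_d) = -62.56 × 13.6/801.592 ≈ -1.061.
|E| ≈ 1.061 > 1, so demand is elastic.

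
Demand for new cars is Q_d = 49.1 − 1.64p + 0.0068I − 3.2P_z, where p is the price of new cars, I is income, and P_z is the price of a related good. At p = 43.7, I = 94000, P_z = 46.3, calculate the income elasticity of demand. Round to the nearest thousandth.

At the given point, Q_d = 49.1 − 1.64(43.7) + 0.0068(94000) − 3.2(46.3) = 49.1 − 71.668 + 639.2 − 148.16 = 468.472.
∂Q_d/∂I = +0.0068, so E_I = 0.0068·(94000/468.472) ≈ 1.364.
E_I > 1: normal good (luxury).

1.364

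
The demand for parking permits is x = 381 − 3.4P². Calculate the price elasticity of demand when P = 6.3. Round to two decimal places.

-1.10

At P = 6.3, x = 246.054.
dx/dP = −2·3.4·P = −42.84.
Point elasticity E = (dx/dP)·(P/x) = -42.84 × 6.3/246.054 ≈ -1.10.
|E| > 1, so demand is elastic at this price.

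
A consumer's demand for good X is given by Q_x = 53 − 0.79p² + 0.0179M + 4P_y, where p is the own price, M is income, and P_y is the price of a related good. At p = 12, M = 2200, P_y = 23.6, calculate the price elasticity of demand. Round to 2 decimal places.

-3.12

Substituting, Q_x = 53 − 0.79(12)² + 0.0179(2200) + 4(23.6) = 53 − 113.76 + 39.38 + 94.4 = 73.02.
∂Q_x/∂p = −2·0.79·p = -18.96, so E_p = -18.96·(12/73.02) ≈ -3.12.
|E_p| > 1: demand is elastic.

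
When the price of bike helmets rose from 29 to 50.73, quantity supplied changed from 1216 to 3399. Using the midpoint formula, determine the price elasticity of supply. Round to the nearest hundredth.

1.74

%ΔQ = (3399 − 1216)/[(1216 + 3399)/2] = 2183/2307.5 ≈ 0.9460.
%ΔP = (50.73 − 29)/[(29 + 50.73)/2] = 21.73/39.865 ≈ 0.5451.
Arc elasticity E = %ΔQ/%ΔP ≈ 0.9460/0.5451 ≈ 1.74.
|E| > 1: supply is elastic over this range.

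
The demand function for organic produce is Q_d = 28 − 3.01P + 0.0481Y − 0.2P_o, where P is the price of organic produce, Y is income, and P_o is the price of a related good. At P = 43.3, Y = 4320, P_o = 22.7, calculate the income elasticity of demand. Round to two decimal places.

2.06

Substituting, Q_d = 28 − 3.01(43.3) + 0.0481(4320) − 0.2(22.7) = 28 − 130.333 + 207.792 − 4.54 = 100.919.
∂Q_d/∂Y = +0.0481, so E_I = 0.0481·(4320/100.919) ≈ 2.06.
E_I > 1: normal good (luxury).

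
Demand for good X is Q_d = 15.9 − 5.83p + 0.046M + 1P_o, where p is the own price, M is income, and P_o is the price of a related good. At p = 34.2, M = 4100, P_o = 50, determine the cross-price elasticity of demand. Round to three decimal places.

Evaluating quantity at (p, M, P_o) gives Q_d = 15.9 − 5.83(34.2) + 0.046(4100) + 1(50) = 15.9 − 199.386 + 188.6 + 50 = 55.114.
∂Q_d/∂P_o = +1, so E_xy = 1·(50/55.114) ≈ 0.907.
E_xy > 0: the goods are substitutes.

0.907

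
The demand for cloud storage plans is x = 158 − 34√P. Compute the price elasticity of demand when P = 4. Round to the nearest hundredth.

At P = 4, x = 90.
dx/dP = −34/(2√P) = −34/(2·2).
Point elasticity E = (dx/dP)·(P/x) = -8.5 × 4/90 ≈ -0.38.
|E| < 1, so demand is inelastic at this price.

-0.38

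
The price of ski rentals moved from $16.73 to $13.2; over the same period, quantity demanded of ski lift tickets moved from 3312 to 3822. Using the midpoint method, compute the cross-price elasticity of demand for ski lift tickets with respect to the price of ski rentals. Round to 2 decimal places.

-0.61

%ΔQ_x = (3822 − 3312)/[(3312+3822)/2] = 510/3567 ≈ 0.1430.
%ΔP_y = (13.2 − 16.73)/[(16.73+13.2)/2] ≈ -0.2359.
E_xy = 0.1430/-0.2359 ≈ -0.61.
E_xy < 0, so ski lift tickets and ski rentals are complements.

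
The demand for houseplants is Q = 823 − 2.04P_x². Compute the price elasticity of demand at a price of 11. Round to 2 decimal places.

At P_x = 11, Q = 576.16.
dQ/dP_x = −2·2.04·P_x = −44.88.
Point elasticity E = (dQ/dP_x)·(P_x/Q) = -44.88 × 11/576.16 ≈ -0.86.
|E| < 1, so demand is inelastic at this price.

-0.86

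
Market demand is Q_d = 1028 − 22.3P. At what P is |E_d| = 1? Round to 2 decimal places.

23.05

For linear demand Q_d = a − bP, E = −bP/(a − bP). |E| = 1 ⇒ bP = a − bP ⇒ P = a/(2b).
P = 1028/(2·22.3) ≈ 23.05.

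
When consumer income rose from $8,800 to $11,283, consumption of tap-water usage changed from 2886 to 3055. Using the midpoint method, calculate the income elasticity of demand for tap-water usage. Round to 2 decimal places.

%ΔQ = (3055 − 2886)/[(2886+3055)/2] = 169/2970.5 ≈ 0.0569.
%ΔI = (11,283 − 8,800)/[(8,800+11,283)/2] = 2483/10041.5 ≈ 0.2473.
E_I = %ΔQ/%ΔI ≈ 0.23.
E_I ∈ (0,1): normal good (necessity).

0.23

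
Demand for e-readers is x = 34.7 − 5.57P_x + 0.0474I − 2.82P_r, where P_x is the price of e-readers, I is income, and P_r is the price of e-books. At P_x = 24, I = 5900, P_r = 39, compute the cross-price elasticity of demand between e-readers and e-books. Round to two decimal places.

-1.56

Substituting, x = 34.7 − 5.57(24) + 0.0474(5900) − 2.82(39) = 34.7 − 133.68 + 279.66 − 109.98 = 70.7.
∂x/∂P_r = −2.82, so E_xy = -2.82·(39/70.7) ≈ -1.56.
E_xy < 0: the goods are complements.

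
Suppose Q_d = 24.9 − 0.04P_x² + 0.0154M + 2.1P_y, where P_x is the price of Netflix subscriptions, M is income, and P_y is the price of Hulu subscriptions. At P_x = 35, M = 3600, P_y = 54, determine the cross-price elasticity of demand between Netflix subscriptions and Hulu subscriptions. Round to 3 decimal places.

Substituting, Q_d = 24.9 − 0.04(35)² + 0.0154(3600) + 2.1(54) = 24.9 − 49 + 55.44 + 113.4 = 144.74.
∂Q_d/∂P_y = +2.1, so E_xy = 2.1·(54/144.74) ≈ 0.783.
E_xy > 0: the goods are substitutes.

0.783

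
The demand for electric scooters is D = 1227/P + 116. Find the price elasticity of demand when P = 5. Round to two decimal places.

-0.68

At P = 5, D = 361.4.
dD/dP = −1227/P² = −49.08.
Point elasticity E = (dD/dP)·(P/D) = -49.08 × 5/361.4 ≈ -0.68.
|E| < 1, so demand is inelastic at this price.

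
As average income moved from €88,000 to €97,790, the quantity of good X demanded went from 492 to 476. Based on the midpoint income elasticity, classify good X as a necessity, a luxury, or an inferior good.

inferior

%ΔQ = (476 − 492)/[(492+476)/2] = -16/484 ≈ -0.0331.
%ΔY = (97,790 − 88,000)/[(88,000+97,790)/2] = 9790/92895 ≈ 0.1054.
E_I = %ΔQ/%ΔY ≈ -0.314.
E_I < 0: inferior good.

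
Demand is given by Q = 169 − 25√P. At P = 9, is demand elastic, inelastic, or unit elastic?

inelastic

At P = 9, Q = 94.
dQ/dP = −25/(2√P) = −25/(2·3).
Point elasticity E = (dQ/dP)·(P/Q) = -4.1667 × 9/94 ≈ -0.399.
|E| ≈ 0.399 < 1, so demand is inelastic.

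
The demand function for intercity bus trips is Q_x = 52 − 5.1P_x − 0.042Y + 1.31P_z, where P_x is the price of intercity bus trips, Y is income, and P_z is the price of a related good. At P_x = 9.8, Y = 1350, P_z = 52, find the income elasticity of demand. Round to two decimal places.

Evaluating quantity at (P_x, Y, P_z) gives Q_x = 52 − 5.1(9.8) − 0.042(1350) + 1.31(52) = 52 − 49.98 − 56.7 + 68.12 = 13.44.
∂Q_x/∂Y = −0.042, so E_I = -0.042·(1350/13.44) ≈ -4.22.
E_I < 0: inferior good.

-4.22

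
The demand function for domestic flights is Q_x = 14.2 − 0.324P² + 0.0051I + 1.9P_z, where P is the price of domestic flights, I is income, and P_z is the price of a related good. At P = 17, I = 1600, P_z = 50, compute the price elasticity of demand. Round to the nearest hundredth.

Evaluating quantity at (P, I, P_z) gives Q_x = 14.2 − 0.324(17)² + 0.0051(1600) + 1.9(50) = 14.2 − 93.636 + 8.16 + 95 = 23.724.
∂Q_x/∂P = −2·0.324·P = -11.016, so E_p = -11.016·(17/23.724) ≈ -7.89.
|E_p| > 1: demand is elastic.

-7.89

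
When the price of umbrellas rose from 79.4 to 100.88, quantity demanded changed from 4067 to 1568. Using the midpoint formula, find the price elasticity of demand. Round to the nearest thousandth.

%ΔQ = (1568 − 4067)/[(4067 + 1568)/2] = -2499/2817.5 ≈ -0.8870.
%ΔP = (100.88 − 79.4)/[(79.4 + 100.88)/2] = 21.48/90.14 ≈ 0.2383.
Arc elasticity E = %ΔQ/%ΔP ≈ -0.8870/0.2383 ≈ -3.722.
|E| > 1: demand is elastic over this range.

-3.722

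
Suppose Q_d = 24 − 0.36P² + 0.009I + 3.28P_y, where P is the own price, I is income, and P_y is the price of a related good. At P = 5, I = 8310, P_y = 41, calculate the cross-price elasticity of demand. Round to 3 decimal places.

0.600

Substituting, Q_d = 24 − 0.36(5)² + 0.009(8310) + 3.28(41) = 24 − 9 + 74.79 + 134.48 = 224.27.
∂Q_d/∂P_y = +3.28, so E_xy = 3.28·(41/224.27) ≈ 0.600.
E_xy > 0: the goods are substitutes.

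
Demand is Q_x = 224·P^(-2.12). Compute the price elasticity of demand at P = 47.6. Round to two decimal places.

For a Cobb–Douglas (constant-elasticity) form Q_x = A·P^α·…, the elasticity with respect to P equals the exponent α at every point.
Here the exponent on P is -2.12, so the price elasticity of demand is -2.12.

-2.12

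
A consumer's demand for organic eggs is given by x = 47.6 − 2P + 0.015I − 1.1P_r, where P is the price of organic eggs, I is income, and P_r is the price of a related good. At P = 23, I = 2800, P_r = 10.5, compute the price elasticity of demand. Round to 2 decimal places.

-1.44

Evaluating quantity at (P, I, P_r) gives x = 47.6 − 2(23) + 0.015(2800) − 1.1(10.5) = 47.6 − 46 + 42 − 11.55 = 32.05.
∂x/∂P = −2, so E_p = (−2)·(23/32.05) ≈ -1.44.
|E_p| > 1: demand is elastic.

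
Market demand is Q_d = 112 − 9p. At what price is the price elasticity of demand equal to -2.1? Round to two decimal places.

8.43

Set −bp/(a − bp) = −2.1 ⇒ bp = 2.1(a − bp) ⇒ bp(1+2.1) = 2.1·a.
p = 2.1·112/(9·3.1) ≈ 8.43.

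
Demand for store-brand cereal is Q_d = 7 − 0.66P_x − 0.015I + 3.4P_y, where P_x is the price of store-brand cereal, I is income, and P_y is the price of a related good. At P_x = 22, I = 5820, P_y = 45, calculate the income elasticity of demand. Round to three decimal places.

Substituting, Q_d = 7 − 0.66(22) − 0.015(5820) + 3.4(45) = 7 − 14.52 − 87.3 + 153 = 58.18.
∂Q_d/∂I = −0.015, so E_I = -0.015·(5820/58.18) ≈ -1.501.
E_I < 0: inferior good.

-1.501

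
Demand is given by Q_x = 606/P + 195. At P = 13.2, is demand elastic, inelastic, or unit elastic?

inelastic

At P = 13.2, Q_x = 240.9091.
dQ_x/dP = −606/P² = −3.478.
Point elasticity E = (dQ_x/dP)·(P/Q_x) = -3.478 × 13.2/240.9091 ≈ -0.191.
|E| ≈ 0.191 < 1, so demand is inelastic.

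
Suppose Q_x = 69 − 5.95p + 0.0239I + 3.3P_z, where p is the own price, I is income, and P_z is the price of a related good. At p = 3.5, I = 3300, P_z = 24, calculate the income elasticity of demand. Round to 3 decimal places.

Evaluating quantity at (p, I, P_z) gives Q_x = 69 − 5.95(3.5) + 0.0239(3300) + 3.3(24) = 69 − 20.825 + 78.87 + 79.2 = 206.245.
∂Q_x/∂I = +0.0239, so E_I = 0.0239·(3300/206.245) ≈ 0.382.
E_I ∈ (0,1): normal good (necessity).

0.382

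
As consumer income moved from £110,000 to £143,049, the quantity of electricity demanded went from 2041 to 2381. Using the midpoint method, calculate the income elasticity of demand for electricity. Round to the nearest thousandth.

%ΔQ = (2381 − 2041)/[(2041+2381)/2] = 340/2211 ≈ 0.1538.
%ΔI = (143,049 − 110,000)/[(110,000+143,049)/2] = 33049/126524.5 ≈ 0.2612.
E_I = %ΔQ/%ΔI ≈ 0.589.
E_I ∈ (0,1): normal good (necessity).

0.589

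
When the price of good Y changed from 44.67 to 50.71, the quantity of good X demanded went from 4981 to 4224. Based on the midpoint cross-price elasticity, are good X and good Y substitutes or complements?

complements

%ΔQ_x = (4224 − 4981)/[(4981+4224)/2] = -757/4602.5 ≈ -0.1645.
%ΔP_y = (50.71 − 44.67)/[(44.67+50.71)/2] ≈ 0.1267.
E_xy = -0.1645/0.1267 ≈ -1.299.
E_xy < 0, so the goods are complements.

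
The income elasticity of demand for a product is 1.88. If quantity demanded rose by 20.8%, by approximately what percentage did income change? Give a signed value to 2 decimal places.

11.06

%ΔQ ≈ E × %ΔI ⇒ %ΔI = %ΔQ / E = (20.8%)/(1.88) ≈ 11.06%.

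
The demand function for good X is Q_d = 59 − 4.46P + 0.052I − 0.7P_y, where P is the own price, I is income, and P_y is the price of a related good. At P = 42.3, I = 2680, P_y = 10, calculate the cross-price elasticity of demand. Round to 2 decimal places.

First evaluate Q_d: 59 − 4.46(42.3) + 0.052(2680) − 0.7(10) = 59 − 188.658 + 139.36 − 7 = 2.702.
∂Q_d/∂P_y = −0.7, so E_xy = -0.7·(10/2.702) ≈ -2.59.
E_xy < 0: the goods are complements.

-2.59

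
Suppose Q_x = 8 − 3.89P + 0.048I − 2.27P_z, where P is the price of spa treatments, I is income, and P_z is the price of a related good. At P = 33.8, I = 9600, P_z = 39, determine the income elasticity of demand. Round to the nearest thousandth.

Substituting, Q_x = 8 − 3.89(33.8) + 0.048(9600) − 2.27(39) = 8 − 131.482 + 460.8 − 88.53 = 248.788.
∂Q_x/∂I = +0.048, so E_I = 0.048·(9600/248.788) ≈ 1.852.
E_I > 1: normal good (luxury).

1.852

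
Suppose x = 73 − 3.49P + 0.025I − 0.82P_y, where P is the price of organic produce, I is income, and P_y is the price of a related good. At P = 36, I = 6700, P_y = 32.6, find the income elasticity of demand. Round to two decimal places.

Evaluating quantity at (P, I, P_y) gives x = 73 − 3.49(36) + 0.025(6700) − 0.82(32.6) = 73 − 125.64 + 167.5 − 26.732 = 88.128.
∂x/∂I = +0.025, so E_I = 0.025·(6700/88.128) ≈ 1.90.
E_I > 1: normal good (luxury).

1.90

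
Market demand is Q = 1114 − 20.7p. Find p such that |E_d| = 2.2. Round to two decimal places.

37.00

Set −bp/(a − bp) = −2.2 ⇒ bp = 2.2(a − bp) ⇒ bp(1+2.2) = 2.2·a.
p = 2.2·1114/(20.7·3.2) ≈ 37.00.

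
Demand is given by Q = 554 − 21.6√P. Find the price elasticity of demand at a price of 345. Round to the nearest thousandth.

At P = 345, Q = 152.7978.
dQ/dP = −21.6/(2√P) = −21.6/(2·18.5742).
Point elasticity E = (dQ/dP)·(P/Q) = -0.5815 × 345/152.7978 ≈ -1.313.
|E| > 1, so demand is elastic at this price.

-1.313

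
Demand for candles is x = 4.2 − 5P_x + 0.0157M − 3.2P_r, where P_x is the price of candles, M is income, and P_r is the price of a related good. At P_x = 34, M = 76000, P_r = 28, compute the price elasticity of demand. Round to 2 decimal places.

-0.18

First evaluate x: 4.2 − 5(34) + 0.0157(76000) − 3.2(28) = 4.2 − 170 + 1193.2 − 89.6 = 937.8.
∂x/∂P_x = −5, so E_p = (−5)·(34/937.8) ≈ -0.18.
|E_p| < 1: demand is inelastic.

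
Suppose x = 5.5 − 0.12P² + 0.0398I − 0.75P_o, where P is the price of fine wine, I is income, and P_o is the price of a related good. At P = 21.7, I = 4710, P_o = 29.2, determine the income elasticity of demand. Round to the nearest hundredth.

1.64

First evaluate x: 5.5 − 0.12(21.7)² + 0.0398(4710) − 0.75(29.2) = 5.5 − 56.5068 + 187.458 − 21.9 = 114.5512.
∂x/∂I = +0.0398, so E_I = 0.0398·(4710/114.5512) ≈ 1.64.
E_I > 1: normal good (luxury).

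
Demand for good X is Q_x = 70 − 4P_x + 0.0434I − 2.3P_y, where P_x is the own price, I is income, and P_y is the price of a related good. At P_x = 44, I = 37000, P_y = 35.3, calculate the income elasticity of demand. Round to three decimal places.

First evaluate Q_x: 70 − 4(44) + 0.0434(37000) − 2.3(35.3) = 70 − 176 + 1605.8 − 81.19 = 1418.61.
∂Q_x/∂I = +0.0434, so E_I = 0.0434·(37000/1418.61) ≈ 1.132.
E_I > 1: normal good (luxury).

1.132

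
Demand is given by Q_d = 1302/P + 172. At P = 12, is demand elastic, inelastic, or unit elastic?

inelastic

At P = 12, Q_d = 280.5.
dQ_d/dP = −1302/P² = −9.0417.
Point elasticity E = (dQ_d/dP)·(P/Q_d) = -9.0417 × 12/280.5 ≈ -0.387.
|E| ≈ 0.387 < 1, so demand is inelastic.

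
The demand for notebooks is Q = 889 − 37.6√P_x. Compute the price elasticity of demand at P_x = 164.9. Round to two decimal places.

At P_x = 164.9, Q = 406.1656.
dQ/dP_x = −37.6/(2√P_x) = −37.6/(2·12.8413).
Point elasticity E = (dQ/dP_x)·(P_x/Q) = -1.464 × 164.9/406.1656 ≈ -0.59.
|E| < 1, so demand is inelastic at this price.

-0.59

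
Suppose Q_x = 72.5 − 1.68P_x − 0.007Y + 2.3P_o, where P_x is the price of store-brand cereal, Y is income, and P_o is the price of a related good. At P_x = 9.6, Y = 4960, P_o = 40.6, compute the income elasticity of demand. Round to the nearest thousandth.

First evaluate Q_x: 72.5 − 1.68(9.6) − 0.007(4960) + 2.3(40.6) = 72.5 − 16.128 − 34.72 + 93.38 = 115.032.
∂Q_x/∂Y = −0.007, so E_I = -0.007·(4960/115.032) ≈ -0.302.
E_I < 0: inferior good.

-0.302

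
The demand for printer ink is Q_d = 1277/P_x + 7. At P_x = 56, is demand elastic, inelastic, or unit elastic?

At P_x = 56, Q_d = 29.8036.
dQ_d/dP_x = −1277/P_x² = −0.4072.
Point elasticity E = (dQ_d/dP_x)·(P_x/Q_d) = -0.4072 × 56/29.8036 ≈ -0.765.
|E| ≈ 0.765 < 1, so demand is inelastic.

inelastic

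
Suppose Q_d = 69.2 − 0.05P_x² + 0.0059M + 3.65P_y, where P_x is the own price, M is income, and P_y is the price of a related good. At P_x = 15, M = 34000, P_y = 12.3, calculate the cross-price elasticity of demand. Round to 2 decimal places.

Q_d = 69.2 − 0.05(15)² + 0.0059(34000) + 3.65(12.3) = 69.2 − 11.25 + 200.6 + 44.895 = 303.445.
∂Q_d/∂P_y = +3.65, so E_xy = 3.65·(12.3/303.445) ≈ 0.15.
E_xy > 0: the goods are substitutes.

0.15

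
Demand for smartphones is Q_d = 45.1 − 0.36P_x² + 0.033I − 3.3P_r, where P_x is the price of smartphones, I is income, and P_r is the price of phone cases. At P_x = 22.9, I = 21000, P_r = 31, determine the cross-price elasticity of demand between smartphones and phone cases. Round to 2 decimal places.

-0.23

Q_d = 45.1 − 0.36(22.9)² + 0.033(21000) − 3.3(31) = 45.1 − 188.7876 + 693 − 102.3 = 447.0124.
∂Q_d/∂P_r = −3.3, so E_xy = -3.3·(31/447.0124) ≈ -0.23.
E_xy < 0: the goods are complements.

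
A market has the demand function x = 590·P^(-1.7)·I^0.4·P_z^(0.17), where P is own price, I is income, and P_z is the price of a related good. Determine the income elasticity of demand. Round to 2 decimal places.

0.40

For a Cobb–Douglas (constant-elasticity) form x = A·I^α·…, the elasticity with respect to I equals the exponent α at every point.
Here the exponent on I is 0.4, so the income elasticity of demand is 0.40.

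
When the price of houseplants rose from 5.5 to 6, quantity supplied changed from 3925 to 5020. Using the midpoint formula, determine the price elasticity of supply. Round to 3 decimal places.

2.816

%ΔQ = (5020 − 3925)/[(3925 + 5020)/2] = 1095/4472.5 ≈ 0.2448.
%Δp = (6 − 5.5)/[(5.5 + 6)/2] = 0.5/5.75 ≈ 0.0870.
Arc elasticity E = %ΔQ/%Δp ≈ 0.2448/0.0870 ≈ 2.816.
|E| > 1: supply is elastic over this range.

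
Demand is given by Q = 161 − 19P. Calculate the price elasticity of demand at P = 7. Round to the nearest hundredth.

At P = 7, Q = 28.
dQ/dP = −19.
Point elasticity E = (dQ/dP)·(P/Q) = -19 × 7/28 ≈ -4.75.
|E| > 1, so demand is elastic at this price.

-4.75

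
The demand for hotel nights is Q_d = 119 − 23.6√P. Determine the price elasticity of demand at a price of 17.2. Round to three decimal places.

-2.317

At P = 17.2, Q_d = 21.124.
dQ_d/dP = −23.6/(2√P) = −23.6/(2·4.1473).
Point elasticity E = (dQ_d/dP)·(P/Q_d) = -2.8452 × 17.2/21.124 ≈ -2.317.
|E| > 1, so demand is elastic at this price.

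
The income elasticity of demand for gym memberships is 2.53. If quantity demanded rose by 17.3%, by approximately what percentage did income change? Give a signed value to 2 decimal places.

6.84

%ΔQ ≈ E × %ΔI ⇒ %ΔI = %ΔQ / E = (17.3%)/(2.53) ≈ 6.84%.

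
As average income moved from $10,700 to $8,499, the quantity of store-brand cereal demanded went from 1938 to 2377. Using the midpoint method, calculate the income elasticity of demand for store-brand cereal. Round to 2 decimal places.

-0.89

%ΔQ = (2377 − 1938)/[(1938+2377)/2] = 439/2157.5 ≈ 0.2035.
%ΔY = (8,499 − 10,700)/[(10,700+8,499)/2] = -2201/9599.5 ≈ -0.2293.
E_I = %ΔQ/%ΔY ≈ -0.89.
E_I < 0: inferior good.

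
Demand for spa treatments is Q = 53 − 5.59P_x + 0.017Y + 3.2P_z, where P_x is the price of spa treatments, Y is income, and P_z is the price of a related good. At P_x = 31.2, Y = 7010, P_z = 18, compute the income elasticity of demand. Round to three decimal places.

2.153

At the given point, Q = 53 − 5.59(31.2) + 0.017(7010) + 3.2(18) = 53 − 174.408 + 119.17 + 57.6 = 55.362.
∂Q/∂Y = +0.017, so E_I = 0.017·(7010/55.362) ≈ 2.153.
E_I > 1: normal good (luxury).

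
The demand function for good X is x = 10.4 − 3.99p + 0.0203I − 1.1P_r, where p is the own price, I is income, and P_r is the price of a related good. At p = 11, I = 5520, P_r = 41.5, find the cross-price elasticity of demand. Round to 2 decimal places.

-1.39

Evaluating quantity at (p, I, P_r) gives x = 10.4 − 3.99(11) + 0.0203(5520) − 1.1(41.5) = 10.4 − 43.89 + 112.056 − 45.65 = 32.916.
∂x/∂P_r = −1.1, so E_xy = -1.1·(41.5/32.916) ≈ -1.39.
E_xy < 0: the goods are complements.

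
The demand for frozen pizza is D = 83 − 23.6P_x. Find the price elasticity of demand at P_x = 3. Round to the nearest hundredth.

At P_x = 3, D = 12.2.
dD/dP_x = −23.6.
Point elasticity E = (dD/dP_x)·(P_x/D) = -23.6 × 3/12.2 ≈ -5.80.
|E| > 1, so demand is elastic at this price.

-5.80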